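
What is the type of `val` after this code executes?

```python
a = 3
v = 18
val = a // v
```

int // int returns int (3 // 18 = 0)

int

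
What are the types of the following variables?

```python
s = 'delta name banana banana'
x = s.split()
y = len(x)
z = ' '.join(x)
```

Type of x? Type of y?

str.split() returns list; len() returns int

list, int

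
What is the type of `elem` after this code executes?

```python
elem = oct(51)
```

oct() returns str representation

str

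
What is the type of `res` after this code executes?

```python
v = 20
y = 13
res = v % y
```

int % int returns int (20 % 13 = 7)

int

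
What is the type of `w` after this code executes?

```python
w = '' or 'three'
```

'or' returns first truthy value ('three', which is str)

str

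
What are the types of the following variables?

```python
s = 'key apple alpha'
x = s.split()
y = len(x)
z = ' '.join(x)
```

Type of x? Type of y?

str.split() returns list; len() returns int

list, int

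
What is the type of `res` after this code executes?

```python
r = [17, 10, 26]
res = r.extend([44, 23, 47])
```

list.extend() returns None

NoneType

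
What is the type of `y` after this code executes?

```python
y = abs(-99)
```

abs() of int returns int

int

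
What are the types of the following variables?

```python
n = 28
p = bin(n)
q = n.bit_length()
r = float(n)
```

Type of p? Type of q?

bin() returns str; int.bit_length() returns int

str, int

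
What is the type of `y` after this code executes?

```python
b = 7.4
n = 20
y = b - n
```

float - int returns float (7.4 - 20 = -12.6)

float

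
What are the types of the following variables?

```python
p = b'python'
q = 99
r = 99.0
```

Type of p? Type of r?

p is bytes; r is float

bytes, float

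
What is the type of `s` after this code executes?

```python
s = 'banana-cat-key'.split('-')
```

str.split() returns list

list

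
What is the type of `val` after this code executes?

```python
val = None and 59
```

'and' returns first falsy value (None)

NoneType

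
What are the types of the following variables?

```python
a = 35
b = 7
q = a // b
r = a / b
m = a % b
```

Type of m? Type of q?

int % int returns int; int // int returns int

int, int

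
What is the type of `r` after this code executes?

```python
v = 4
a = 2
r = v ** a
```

int ** positive int returns int (4 ** 2 = 16)

int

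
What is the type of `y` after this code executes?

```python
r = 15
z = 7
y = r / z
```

int / int always returns float in Python 3 (15 / 7 = 2.14286)

float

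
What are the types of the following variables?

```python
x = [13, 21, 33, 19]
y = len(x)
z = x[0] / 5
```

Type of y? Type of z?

len() returns int; int / int returns float

int, float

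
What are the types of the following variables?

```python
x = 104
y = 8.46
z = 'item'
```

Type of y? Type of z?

y is float; z is str

float, str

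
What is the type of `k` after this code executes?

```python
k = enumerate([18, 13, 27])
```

enumerate() returns an enumerate iterator object

enumerate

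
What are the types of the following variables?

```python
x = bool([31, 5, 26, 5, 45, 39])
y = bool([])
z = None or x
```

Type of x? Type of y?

bool() returns bool; bool() returns bool

bool, bool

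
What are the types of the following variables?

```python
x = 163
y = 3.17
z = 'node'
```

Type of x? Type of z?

x is int; z is str

int, str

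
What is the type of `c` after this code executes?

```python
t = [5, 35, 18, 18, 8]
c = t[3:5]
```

Slicing a list always returns a list

list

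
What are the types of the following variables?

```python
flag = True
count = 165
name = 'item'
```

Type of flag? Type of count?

flag is bool; count is int

bool, int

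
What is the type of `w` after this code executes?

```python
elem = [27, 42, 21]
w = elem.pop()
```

list.pop() returns the popped element (int here)

int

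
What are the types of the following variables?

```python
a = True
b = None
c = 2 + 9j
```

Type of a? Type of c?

a is bool; c is complex

bool, complex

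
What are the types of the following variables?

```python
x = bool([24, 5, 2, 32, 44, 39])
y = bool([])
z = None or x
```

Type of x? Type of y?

bool() returns bool; bool() returns bool

bool, bool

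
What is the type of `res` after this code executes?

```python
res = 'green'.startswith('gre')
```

str.startswith() returns bool

bool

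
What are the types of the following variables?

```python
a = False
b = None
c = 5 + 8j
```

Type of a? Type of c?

a is bool; c is complex

bool, complex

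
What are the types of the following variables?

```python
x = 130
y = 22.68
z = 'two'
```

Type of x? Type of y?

x is int; y is float

int, float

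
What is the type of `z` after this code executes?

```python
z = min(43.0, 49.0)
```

min() of floats returns float

float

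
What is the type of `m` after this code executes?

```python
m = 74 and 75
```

'and' returns the last value when all truthy (75, which is int)

int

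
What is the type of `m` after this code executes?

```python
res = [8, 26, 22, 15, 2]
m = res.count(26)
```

list.count() returns int

int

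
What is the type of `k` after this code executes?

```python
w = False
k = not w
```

'not' always returns bool

bool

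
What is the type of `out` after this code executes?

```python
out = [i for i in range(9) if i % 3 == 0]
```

A list comprehension [...] produces a list

list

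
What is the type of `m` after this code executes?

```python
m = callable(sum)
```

callable() returns bool

bool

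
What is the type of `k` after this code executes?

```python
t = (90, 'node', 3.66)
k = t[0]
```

Index 0 of tuple is 90 which is int

int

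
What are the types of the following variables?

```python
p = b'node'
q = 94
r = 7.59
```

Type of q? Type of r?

q is int; r is float

int, float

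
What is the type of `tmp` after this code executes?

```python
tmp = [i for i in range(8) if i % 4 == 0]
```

A list comprehension [...] produces a list

list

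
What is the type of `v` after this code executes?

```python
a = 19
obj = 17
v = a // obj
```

int // int returns int (19 // 17 = 1)

int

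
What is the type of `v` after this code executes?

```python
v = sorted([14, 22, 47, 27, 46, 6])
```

sorted() always returns list

list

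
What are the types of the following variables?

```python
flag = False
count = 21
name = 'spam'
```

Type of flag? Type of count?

flag is bool; count is int

bool, int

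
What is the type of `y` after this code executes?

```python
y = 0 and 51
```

'and' returns the first falsy value (0, which is int)

int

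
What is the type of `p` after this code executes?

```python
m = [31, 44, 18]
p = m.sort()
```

list.sort() returns None (sorts in place)

NoneType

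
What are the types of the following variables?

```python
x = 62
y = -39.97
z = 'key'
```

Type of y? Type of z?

y is float; z is str

float, str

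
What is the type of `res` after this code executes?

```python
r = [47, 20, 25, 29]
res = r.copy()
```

list.copy() returns list

list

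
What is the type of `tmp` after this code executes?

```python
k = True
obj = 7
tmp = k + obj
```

bool + int returns int (True is 1, so 1 + 7 = 8)

int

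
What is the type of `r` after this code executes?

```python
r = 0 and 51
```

'and' returns the first falsy value (0, which is int)

int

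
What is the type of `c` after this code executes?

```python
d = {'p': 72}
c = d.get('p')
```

dict.get() returns the value (int) when key is found

int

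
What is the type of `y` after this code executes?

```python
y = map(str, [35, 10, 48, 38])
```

map() returns a map iterator object

map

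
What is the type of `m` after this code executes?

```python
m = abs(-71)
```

abs() of int returns int

int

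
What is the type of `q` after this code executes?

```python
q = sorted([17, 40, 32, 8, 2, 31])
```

sorted() always returns list

list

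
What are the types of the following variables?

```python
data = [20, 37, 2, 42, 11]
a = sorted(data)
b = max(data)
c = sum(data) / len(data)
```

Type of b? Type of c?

max of ints returns int; int / int returns float

int, float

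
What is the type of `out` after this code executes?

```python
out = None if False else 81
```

Ternary: condition is False, else branch (81) taken → int

int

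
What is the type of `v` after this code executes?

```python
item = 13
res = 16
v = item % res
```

int % int returns int (13 % 16 = 13)

int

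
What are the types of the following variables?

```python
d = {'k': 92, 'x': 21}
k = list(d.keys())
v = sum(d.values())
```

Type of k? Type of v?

list(...) returns list; sum of int values returns int

list, int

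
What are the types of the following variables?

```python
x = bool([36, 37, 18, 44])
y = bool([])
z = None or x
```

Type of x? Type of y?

bool() returns bool; bool() returns bool

bool, bool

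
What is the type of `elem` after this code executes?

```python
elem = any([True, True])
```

any() returns bool

bool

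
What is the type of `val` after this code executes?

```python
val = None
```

None has type NoneType

NoneType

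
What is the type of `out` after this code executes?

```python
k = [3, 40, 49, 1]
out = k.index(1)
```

list.index() returns int

int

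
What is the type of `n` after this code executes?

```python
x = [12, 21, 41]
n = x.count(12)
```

list.count() returns int

int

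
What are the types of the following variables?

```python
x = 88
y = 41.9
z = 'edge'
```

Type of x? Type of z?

x is int; z is str

int, str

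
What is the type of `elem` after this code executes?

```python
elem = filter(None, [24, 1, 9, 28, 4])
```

filter() returns a filter iterator object

filter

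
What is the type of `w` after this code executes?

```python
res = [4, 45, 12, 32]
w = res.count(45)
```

list.count() returns int

int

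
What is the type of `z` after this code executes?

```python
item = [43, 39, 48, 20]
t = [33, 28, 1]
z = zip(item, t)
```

zip() returns a zip iterator object

zip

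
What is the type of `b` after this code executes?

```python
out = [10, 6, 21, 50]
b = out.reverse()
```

list.reverse() returns None

NoneType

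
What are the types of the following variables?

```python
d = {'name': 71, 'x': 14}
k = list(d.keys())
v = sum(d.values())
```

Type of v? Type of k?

sum of int values returns int; list(...) returns list

int, list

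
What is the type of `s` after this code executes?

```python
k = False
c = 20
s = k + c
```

bool + int returns int (False is 0, so 0 + 20 = 20)

int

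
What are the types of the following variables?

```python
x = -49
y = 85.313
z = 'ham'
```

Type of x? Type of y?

x is int; y is float

int, float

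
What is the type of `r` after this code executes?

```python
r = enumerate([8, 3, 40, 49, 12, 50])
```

enumerate() returns an enumerate iterator object

enumerate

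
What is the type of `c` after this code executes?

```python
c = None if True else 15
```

Ternary: condition is True, if branch (None) taken → NoneType

NoneType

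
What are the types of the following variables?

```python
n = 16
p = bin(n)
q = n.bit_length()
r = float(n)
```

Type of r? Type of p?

float() returns float; bin() returns str

float, str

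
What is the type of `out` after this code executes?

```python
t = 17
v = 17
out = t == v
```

Equality comparison returns bool

bool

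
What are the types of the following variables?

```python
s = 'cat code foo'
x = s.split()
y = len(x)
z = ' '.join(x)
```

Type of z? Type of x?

str.join() returns str; str.split() returns list

str, list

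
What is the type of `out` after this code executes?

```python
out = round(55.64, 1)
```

round() with ndigits arg returns float

float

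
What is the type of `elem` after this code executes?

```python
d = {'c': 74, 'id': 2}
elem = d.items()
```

dict.items() returns a dict_items view

dict_items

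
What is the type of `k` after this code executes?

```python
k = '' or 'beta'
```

'or' returns first truthy value ('beta', which is str)

str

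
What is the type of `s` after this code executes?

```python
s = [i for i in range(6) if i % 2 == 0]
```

A list comprehension [...] produces a list

list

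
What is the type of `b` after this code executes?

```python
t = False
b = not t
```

'not' always returns bool

bool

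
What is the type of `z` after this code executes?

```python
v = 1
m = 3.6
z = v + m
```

int + float returns float (1 + 3.6 = 4.6)

float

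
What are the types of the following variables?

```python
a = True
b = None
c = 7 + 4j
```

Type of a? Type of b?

a is bool; b is NoneType

bool, NoneType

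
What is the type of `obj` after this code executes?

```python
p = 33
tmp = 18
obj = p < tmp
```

Comparison operators return bool

bool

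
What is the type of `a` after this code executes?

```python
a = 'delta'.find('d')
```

str.find() returns int (index, or -1)

int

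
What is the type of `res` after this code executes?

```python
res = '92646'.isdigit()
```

str.isdigit() returns bool

bool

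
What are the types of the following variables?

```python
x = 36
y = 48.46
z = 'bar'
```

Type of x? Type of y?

x is int; y is float

int, float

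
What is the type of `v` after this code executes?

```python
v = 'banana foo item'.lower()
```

str.lower() returns str

str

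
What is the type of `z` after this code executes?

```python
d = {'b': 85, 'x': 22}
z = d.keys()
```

.keys() returns a dict_keys view object

dict_keys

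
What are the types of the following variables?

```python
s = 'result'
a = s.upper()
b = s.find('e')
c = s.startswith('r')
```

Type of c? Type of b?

str.startswith() returns bool; str.find() returns int

bool, int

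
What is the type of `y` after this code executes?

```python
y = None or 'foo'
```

'or' with None returns the other value ('foo', str)

str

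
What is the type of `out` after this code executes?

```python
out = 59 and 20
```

'and' returns the last value when all truthy (20, which is int)

int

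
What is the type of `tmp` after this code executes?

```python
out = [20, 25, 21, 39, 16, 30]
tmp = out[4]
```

Indexing a list of ints returns int (out[4] = 16)

int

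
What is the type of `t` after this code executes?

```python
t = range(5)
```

range() returns a range object

range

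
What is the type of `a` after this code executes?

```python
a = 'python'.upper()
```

str.upper() returns str

str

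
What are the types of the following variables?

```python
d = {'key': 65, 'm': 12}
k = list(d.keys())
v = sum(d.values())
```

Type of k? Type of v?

list(...) returns list; sum of int values returns int

list, int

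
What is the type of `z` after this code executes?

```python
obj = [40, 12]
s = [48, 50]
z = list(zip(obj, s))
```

list(zip(...)) returns a list of tuples

list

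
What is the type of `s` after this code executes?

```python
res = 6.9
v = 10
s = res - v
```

float - int returns float (6.9 - 10 = -3.1)

float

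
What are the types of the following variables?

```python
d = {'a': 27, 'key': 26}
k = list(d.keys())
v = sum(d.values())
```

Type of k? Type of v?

list(...) returns list; sum of int values returns int

list, int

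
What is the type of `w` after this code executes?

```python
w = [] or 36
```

'or' returns first truthy value (36, which is int)

int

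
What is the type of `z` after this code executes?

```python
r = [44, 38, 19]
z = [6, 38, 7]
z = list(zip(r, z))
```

list(zip(...)) returns a list of tuples

list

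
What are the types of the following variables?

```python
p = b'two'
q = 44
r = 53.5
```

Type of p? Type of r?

p is bytes; r is float

bytes, float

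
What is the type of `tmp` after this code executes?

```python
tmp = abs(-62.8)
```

abs() of float returns float

float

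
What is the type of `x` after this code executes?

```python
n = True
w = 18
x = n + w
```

bool + int returns int (True is 1, so 1 + 18 = 19)

int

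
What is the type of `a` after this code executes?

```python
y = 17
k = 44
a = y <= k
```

Comparison operators return bool

bool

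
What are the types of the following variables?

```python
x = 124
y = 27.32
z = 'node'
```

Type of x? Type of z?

x is int; z is str

int, str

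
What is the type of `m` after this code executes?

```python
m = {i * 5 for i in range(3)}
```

A set comprehension {expr for x in iterable} produces a set

set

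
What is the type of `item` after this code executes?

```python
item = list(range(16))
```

list(range(...)) returns list

list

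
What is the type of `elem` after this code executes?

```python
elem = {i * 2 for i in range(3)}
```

A set comprehension {expr for x in iterable} produces a set

set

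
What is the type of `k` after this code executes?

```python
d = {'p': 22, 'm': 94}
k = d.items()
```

dict.items() returns a dict_items view

dict_items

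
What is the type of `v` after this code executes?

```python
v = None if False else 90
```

Ternary: condition is False, else branch (90) taken → int

int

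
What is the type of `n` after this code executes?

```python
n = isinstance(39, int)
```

isinstance() returns bool

bool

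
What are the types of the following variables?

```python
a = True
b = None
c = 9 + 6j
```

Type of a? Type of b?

a is bool; b is NoneType

bool, NoneType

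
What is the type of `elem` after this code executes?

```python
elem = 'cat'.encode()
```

str.encode() returns bytes

bytes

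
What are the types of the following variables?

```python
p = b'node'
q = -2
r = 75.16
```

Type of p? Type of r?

p is bytes; r is float

bytes, float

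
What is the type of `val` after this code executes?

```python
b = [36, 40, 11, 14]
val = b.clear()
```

list.clear() returns None

NoneType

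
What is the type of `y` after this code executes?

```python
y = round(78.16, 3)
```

round() with ndigits arg returns float

float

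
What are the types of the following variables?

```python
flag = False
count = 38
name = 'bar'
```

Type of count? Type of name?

count is int; name is str

int, str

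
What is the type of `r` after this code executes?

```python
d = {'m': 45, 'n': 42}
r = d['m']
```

Accessing dict[str, int] with key 'm' returns int value 45

int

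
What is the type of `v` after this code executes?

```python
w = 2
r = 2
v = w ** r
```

int ** positive int returns int (2 ** 2 = 4)

int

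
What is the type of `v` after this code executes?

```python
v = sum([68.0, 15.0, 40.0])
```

sum() of floats returns float

float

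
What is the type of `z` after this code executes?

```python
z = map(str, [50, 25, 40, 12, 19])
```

map() returns a map iterator object

map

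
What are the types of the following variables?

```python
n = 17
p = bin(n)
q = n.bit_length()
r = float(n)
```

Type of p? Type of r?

bin() returns str; float() returns float

str, float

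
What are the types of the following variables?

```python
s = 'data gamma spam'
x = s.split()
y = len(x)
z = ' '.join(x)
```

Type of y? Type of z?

len() returns int; str.join() returns str

int, str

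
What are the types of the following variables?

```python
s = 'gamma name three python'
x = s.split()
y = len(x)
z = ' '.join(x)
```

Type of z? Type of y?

str.join() returns str; len() returns int

str, int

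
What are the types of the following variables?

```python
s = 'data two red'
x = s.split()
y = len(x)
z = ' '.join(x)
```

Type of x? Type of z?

str.split() returns list; str.join() returns str

list, str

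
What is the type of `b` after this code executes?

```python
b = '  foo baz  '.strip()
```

str.strip() returns str

str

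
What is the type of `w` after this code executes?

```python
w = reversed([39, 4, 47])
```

reversed() on a list returns a list_reverseiterator

list_reverseiterator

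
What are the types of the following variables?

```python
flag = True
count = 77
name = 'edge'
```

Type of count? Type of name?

count is int; name is str

int, str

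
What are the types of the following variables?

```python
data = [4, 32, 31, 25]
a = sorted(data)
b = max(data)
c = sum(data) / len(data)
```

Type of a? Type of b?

sorted() returns list; max of ints returns int

list, int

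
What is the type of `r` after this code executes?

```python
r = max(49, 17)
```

max() of ints returns int

int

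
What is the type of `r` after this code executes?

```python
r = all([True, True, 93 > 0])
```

all() returns bool

bool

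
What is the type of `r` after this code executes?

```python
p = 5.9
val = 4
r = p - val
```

float - int returns float (5.9 - 4 = 1.9)

float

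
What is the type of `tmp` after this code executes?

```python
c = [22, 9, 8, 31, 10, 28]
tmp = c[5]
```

Indexing a list of ints returns int (c[5] = 28)

int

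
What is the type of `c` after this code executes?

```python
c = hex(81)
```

hex() returns str representation

str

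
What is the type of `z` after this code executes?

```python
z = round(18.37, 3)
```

round() with ndigits arg returns float

float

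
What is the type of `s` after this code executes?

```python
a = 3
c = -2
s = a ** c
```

int ** negative int returns float

float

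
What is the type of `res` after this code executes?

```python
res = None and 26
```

'and' returns first falsy value (None)

NoneType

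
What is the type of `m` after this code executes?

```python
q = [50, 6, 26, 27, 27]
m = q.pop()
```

list.pop() returns the popped element (int here)

int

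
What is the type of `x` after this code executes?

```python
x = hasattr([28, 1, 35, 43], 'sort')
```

hasattr() returns bool

bool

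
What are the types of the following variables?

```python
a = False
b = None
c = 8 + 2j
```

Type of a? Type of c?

a is bool; c is complex

bool, complex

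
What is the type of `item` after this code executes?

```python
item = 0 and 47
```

'and' returns the first falsy value (0, which is int)

int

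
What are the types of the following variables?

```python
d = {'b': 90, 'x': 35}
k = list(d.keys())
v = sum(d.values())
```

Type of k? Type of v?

list(...) returns list; sum of int values returns int

list, int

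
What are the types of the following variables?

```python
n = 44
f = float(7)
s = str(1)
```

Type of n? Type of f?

n is int; f is float

int, float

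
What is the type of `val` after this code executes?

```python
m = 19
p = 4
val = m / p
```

int / int always returns float in Python 3 (19 / 4 = 4.75)

float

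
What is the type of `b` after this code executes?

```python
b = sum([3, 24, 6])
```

sum() of ints returns int

int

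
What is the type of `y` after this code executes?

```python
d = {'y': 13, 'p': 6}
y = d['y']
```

Accessing dict[str, int] with key 'y' returns int value 13

int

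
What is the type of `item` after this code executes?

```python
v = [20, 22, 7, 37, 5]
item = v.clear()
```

list.clear() returns None

NoneType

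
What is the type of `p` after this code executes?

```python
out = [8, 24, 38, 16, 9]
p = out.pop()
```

list.pop() returns the popped element (int here)

int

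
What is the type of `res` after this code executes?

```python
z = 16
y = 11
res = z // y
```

int // int returns int (16 // 11 = 1)

int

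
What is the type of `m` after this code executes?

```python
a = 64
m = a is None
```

'is' comparison returns bool

bool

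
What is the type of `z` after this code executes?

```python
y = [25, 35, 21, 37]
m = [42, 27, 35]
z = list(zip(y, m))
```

list(zip(...)) returns a list of tuples

list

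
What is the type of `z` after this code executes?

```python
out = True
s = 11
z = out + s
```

bool + int returns int (True is 1, so 1 + 11 = 12)

int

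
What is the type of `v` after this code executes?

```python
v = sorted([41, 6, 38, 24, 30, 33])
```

sorted() always returns list

list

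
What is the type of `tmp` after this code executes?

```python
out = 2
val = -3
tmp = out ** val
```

int ** negative int returns float

float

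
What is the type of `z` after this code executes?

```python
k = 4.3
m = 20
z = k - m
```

float - int returns float (4.3 - 20 = -15.7)

float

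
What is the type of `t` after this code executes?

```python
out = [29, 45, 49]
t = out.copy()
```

list.copy() returns list

list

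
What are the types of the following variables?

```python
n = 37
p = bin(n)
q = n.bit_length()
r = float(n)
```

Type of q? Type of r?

int.bit_length() returns int; float() returns float

int, float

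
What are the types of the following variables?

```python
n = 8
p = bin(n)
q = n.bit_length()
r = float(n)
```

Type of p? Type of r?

bin() returns str; float() returns float

str, float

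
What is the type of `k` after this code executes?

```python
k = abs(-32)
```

abs() of int returns int

int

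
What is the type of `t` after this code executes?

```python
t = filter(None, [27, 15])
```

filter() returns a filter iterator object

filter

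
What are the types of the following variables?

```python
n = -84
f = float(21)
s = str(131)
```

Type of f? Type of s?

f is float; s is str

float, str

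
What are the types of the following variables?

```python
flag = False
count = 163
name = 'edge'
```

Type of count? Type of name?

count is int; name is str

int, str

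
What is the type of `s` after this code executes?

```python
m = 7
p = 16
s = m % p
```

int % int returns int (7 % 16 = 7)

int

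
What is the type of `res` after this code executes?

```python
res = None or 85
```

'or' with None returns the other value (85, int)

int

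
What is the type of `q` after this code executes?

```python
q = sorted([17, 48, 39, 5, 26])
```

sorted() always returns list

list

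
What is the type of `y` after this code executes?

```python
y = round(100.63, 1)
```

round() with ndigits arg returns float

float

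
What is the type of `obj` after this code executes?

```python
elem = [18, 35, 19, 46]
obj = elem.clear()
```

list.clear() returns None

NoneType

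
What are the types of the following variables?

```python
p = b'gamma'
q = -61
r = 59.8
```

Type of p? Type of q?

p is bytes; q is int

bytes, int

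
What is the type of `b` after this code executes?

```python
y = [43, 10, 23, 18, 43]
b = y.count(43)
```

list.count() returns int

int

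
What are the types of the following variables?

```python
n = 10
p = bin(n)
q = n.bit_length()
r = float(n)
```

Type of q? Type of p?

int.bit_length() returns int; bin() returns str

int, str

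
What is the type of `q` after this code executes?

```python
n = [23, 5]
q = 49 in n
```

'in' operator returns bool

bool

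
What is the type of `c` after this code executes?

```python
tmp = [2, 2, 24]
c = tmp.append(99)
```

list.append() returns None (mutates in place)

NoneType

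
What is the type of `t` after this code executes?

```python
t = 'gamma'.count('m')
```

str.count() returns int

int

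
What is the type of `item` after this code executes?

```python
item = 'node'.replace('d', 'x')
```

str.replace() returns str

str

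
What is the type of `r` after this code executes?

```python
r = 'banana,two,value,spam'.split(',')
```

str.split() returns list

list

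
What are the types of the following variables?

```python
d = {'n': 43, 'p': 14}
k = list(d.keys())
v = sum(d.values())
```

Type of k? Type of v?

list(...) returns list; sum of int values returns int

list, int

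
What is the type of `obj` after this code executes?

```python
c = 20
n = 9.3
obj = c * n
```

int * float returns float (20 * 9.3 = 186.0)

float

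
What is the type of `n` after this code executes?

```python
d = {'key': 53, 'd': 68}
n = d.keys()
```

.keys() returns a dict_keys view object

dict_keys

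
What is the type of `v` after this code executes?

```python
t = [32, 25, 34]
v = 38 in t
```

'in' operator returns bool

bool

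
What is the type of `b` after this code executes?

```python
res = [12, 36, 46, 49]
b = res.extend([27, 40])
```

list.extend() returns None

NoneType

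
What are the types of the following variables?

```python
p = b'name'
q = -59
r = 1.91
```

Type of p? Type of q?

p is bytes; q is int

bytes, int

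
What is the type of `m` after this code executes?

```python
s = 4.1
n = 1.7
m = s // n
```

float // float returns float (floor division preserves float type)

float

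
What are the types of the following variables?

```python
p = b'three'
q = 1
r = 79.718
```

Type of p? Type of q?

p is bytes; q is int

bytes, int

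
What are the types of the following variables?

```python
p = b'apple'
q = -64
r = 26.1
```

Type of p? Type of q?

p is bytes; q is int

bytes, int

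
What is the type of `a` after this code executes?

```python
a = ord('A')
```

ord() returns int (Unicode code point)

int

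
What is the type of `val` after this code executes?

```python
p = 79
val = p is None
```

'is' comparison returns bool

bool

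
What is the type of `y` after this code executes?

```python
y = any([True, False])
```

any() returns bool

bool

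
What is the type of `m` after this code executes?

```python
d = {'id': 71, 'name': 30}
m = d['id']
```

Accessing dict[str, int] with key 'id' returns int value 71

int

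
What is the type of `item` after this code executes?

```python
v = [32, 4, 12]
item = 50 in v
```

'in' operator returns bool

bool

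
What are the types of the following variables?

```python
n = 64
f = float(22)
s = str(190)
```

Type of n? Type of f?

n is int; f is float

int, float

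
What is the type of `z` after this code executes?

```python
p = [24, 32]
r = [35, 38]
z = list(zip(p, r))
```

list(zip(...)) returns a list of tuples

list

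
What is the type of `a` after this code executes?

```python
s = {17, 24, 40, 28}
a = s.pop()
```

Popping from a set of ints returns int

int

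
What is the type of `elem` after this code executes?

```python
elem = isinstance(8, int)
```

isinstance() returns bool

bool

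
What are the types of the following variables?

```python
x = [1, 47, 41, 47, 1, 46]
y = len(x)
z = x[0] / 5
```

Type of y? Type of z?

len() returns int; int / int returns float

int, float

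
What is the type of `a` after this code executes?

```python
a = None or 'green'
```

'or' with None returns the other value ('green', str)

str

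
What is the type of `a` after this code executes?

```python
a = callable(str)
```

callable() returns bool

bool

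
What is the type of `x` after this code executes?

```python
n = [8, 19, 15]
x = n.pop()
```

list.pop() returns the popped element (int here)

int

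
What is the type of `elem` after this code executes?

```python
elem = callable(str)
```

callable() returns bool

bool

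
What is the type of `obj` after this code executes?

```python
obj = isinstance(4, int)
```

isinstance() returns bool

bool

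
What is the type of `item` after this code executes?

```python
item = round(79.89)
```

round() with no ndigits arg returns int

int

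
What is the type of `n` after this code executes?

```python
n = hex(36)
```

hex() returns str representation

str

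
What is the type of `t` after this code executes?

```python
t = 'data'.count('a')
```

str.count() returns int

int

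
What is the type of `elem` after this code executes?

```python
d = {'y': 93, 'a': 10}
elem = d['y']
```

Accessing dict[str, int] with key 'y' returns int value 93

int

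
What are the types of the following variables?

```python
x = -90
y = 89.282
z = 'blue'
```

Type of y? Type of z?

y is float; z is str

float, str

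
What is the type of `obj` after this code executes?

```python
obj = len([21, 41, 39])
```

len() always returns int

int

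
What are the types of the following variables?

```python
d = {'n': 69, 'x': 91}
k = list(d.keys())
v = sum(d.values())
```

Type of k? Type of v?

list(...) returns list; sum of int values returns int

list, int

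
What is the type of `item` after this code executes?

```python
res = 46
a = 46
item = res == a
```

Equality comparison returns bool

bool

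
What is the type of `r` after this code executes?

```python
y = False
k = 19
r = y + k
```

bool + int returns int (False is 0, so 0 + 19 = 19)

int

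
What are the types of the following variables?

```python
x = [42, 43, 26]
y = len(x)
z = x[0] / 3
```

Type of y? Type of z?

len() returns int; int / int returns float

int, float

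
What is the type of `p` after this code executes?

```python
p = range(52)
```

range() returns a range object

range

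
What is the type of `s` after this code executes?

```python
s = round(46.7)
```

round() with no ndigits arg returns int

int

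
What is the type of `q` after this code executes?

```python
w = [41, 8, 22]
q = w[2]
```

Indexing a list of ints returns int (w[2] = 22)

int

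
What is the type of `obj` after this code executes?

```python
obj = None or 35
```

'or' with None returns the other value (35, int)

int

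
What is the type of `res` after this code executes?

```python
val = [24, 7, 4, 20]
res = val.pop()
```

list.pop() returns the popped element (int here)

int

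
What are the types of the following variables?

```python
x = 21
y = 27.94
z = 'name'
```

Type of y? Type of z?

y is float; z is str

float, str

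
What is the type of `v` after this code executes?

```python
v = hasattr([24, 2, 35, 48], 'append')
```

hasattr() returns bool

bool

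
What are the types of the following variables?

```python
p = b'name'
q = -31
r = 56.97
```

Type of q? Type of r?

q is int; r is float

int, float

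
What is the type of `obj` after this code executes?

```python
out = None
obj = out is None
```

'is' comparison returns bool

bool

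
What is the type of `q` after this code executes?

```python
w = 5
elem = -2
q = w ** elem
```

int ** negative int returns float

float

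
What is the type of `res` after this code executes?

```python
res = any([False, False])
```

any() returns bool

bool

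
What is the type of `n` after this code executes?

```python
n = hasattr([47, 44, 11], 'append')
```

hasattr() returns bool

bool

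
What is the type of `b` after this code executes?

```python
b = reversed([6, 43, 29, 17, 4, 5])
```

reversed() on a list returns a list_reverseiterator

list_reverseiterator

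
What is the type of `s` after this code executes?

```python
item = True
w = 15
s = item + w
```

bool + int returns int (True is 1, so 1 + 15 = 16)

int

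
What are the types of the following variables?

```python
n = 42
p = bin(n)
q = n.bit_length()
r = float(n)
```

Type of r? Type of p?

float() returns float; bin() returns str

float, str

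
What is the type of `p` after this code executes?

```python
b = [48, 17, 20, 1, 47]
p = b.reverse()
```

list.reverse() returns None

NoneType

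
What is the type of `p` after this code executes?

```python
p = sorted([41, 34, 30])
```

sorted() always returns list

list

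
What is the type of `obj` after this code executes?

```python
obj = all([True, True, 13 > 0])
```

all() returns bool

bool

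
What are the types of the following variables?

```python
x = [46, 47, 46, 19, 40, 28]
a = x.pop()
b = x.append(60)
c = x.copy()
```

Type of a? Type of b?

list.pop() returns the element (int); list.append() returns None

int, NoneType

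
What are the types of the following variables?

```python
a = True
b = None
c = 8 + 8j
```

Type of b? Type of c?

b is NoneType; c is complex

NoneType, complex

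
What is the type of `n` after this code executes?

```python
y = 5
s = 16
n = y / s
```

int / int always returns float in Python 3 (5 / 16 = 0.3125)

float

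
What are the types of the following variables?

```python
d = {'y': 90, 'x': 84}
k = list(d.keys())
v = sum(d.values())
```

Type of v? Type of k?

sum of int values returns int; list(...) returns list

int, list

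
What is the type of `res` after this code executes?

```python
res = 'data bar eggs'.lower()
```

str.lower() returns str

str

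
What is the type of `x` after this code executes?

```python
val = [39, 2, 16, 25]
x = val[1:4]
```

Slicing a list always returns a list

list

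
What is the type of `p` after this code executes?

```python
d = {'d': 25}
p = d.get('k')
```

dict.get() returns None when key 'k' is not found and no default given

NoneType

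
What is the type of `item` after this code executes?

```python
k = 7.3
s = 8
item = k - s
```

float - int returns float (7.3 - 8 = -0.7)

float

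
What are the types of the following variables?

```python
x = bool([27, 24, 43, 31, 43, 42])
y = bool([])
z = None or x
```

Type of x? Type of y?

bool() returns bool; bool() returns bool

bool, bool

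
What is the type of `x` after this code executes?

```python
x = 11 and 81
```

'and' returns the last value when all truthy (81, which is int)

int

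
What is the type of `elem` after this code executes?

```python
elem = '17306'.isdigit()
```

str.isdigit() returns bool

bool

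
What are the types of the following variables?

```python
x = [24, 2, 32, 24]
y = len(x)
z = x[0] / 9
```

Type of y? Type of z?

len() returns int; int / int returns float

int, float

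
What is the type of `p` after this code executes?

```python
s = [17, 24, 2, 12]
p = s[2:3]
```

Slicing a list always returns a list

list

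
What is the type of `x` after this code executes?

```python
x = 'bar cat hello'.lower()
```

str.lower() returns str

str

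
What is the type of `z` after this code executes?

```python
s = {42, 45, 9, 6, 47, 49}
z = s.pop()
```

Popping from a set of ints returns int

int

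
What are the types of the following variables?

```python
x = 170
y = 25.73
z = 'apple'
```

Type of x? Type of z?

x is int; z is str

int, str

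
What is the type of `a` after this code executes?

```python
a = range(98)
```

range() returns a range object

range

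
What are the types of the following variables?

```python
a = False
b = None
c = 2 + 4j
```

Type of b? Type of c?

b is NoneType; c is complex

NoneType, complex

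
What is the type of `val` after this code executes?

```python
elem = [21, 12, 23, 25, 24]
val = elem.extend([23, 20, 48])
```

list.extend() returns None

NoneType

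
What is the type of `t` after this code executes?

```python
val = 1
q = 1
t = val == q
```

Equality comparison returns bool

bool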